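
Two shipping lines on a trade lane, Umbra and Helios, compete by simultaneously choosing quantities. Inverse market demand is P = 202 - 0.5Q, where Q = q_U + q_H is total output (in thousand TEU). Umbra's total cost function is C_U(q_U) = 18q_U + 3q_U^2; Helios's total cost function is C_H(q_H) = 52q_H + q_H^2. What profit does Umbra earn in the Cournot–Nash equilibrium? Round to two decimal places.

1849.56

Umbra's profit: π_U = (202 - 0.5Q)q_U - (18q_U + 3q_U²). Setting ∂π_U/∂q_U = 0: 184 - 7q_U - (1/2)(q_H) = 0.
Helios's first-order condition: 150 - 3q_H - (1/2)(q_U) = 0.
Best responses: q_U = (184 - (1/2)q_H)/7, q_H = (150 - (1/2)q_U)/3.
Solving the pair: q_U = 1908/83, q_H = 46.1687.
Price P = 202 - (1/2)·69.1566 = 167.4217.
Umbra's profit: 167.4217·(1908/83) - 18·(1908/83) - 3(1908/83)² = 1849.5607.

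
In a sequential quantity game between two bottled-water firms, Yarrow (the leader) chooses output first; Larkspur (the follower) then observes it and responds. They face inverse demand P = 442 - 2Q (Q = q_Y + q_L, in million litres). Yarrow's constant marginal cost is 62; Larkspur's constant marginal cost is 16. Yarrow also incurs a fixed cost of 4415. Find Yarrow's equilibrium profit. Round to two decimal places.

2557.25

Solve by backward induction. Given q_Y, the follower Larkspur maximises π_L = (442 - 2q_Y - 2q_L)q_L - 16q_L.
Setting the follower's marginal profit to zero, 426 - 2q_Y - 4q_L = 0, i.e. q_L = (426 - 2q_Y)/4.
The leader anticipates this reaction. Substituting into P = 442 - 2Q gives P = 229 - q_Y, so π_Y = (229 - q_Y)q_Y - 62q_Y.
Leader FOC: 167 - 2q_Y = 0, so q_Y = 167/2.
Then q_L = (426 - 2·(167/2))/4 = 259/4.
Price P = 442 - 2·(593/4) = 291/2.
Yarrow's profit: (291/2 - 62)·(167/2) - 4415 = 2557.2500.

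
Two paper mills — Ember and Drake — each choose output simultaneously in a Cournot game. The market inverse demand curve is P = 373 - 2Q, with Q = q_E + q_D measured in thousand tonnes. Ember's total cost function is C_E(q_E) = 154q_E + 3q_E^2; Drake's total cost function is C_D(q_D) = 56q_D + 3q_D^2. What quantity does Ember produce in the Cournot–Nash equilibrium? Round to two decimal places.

16.21

Ember's profit: π_E = (373 - 2Q)q_E - (154q_E + 3q_E²). Setting ∂π_E/∂q_E = 0: 219 - 10q_E - 2(q_D) = 0.
Drake's profit: π_D = (373 - 2Q)q_D - (56q_D + 3q_D²). Setting ∂π_D/∂q_D = 0: 317 - 10q_D - 2(q_E) = 0.
So q_E = (219 - 2q_D)/10 and q_D = (317 - 2q_E)/10.
Substituting one into the other gives q_E = 389/24 and q_D = 683/24.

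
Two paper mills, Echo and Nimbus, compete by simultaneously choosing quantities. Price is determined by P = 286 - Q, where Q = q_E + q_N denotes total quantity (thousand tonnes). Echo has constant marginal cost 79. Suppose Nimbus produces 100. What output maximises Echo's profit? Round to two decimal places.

53.50

With the rival's output fixed at 100, Echo's profit is π_E = (286 - 100 - q_E)q_E - (79q_E) = (186 - q_E)q_E - (79q_E).
∂π_E/∂q_E = 107 - 2q_E = 0, so q_E = 107/2.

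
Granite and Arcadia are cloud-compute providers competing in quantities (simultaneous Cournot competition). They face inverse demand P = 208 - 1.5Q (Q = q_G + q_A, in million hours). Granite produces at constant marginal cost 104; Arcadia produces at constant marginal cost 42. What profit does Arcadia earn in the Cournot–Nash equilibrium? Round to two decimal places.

3850.67

Granite's profit: π_G = (208 - 1.5Q)q_G - (104q_G). Setting ∂π_G/∂q_G = 0: 104 - 3q_G - (3/2)(q_A) = 0.
Arcadia's profit: π_A = (208 - 1.5Q)q_A - (42q_A). Setting ∂π_A/∂q_A = 0: 166 - 3q_A - (3/2)(q_G) = 0.
Best responses: q_G = (104 - (3/2)q_A)/3, q_A = (166 - (3/2)q_G)/3.
Solving the pair: q_G = 28/3, q_A = 152/3.
Price P = 208 - (3/2)·60 = 118.
Arcadia's profit: (118 - 42)·(152/3) = 3850.6667.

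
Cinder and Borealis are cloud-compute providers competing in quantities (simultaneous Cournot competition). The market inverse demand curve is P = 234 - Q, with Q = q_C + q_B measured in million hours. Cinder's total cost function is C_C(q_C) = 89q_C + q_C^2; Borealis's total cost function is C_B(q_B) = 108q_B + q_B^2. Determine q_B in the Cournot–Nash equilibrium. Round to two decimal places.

Cinder's profit: π_C = (234 - Q)q_C - (89q_C + q_C²). Setting ∂π_C/∂q_C = 0: 145 - 4q_C - (q_B) = 0.
Borealis's first-order condition: 126 - 4q_B - (q_C) = 0.
Best responses: q_C = (145 - q_B)/4, q_B = (126 - q_C)/4.
Substituting one into the other gives q_C = 454/15 and q_B = 359/15.

23.93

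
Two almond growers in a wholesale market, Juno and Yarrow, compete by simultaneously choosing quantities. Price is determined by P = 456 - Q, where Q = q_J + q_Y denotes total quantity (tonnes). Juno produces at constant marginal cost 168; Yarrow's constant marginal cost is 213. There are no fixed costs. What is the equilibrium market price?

279

Juno's profit: π_J = (456 - Q)q_J - (168q_J). Setting ∂π_J/∂q_J = 0: 288 - 2q_J - (q_Y) = 0.
Yarrow's first-order condition: 243 - 2q_Y - (q_J) = 0.
So q_J = (288 - q_Y)/2 and q_Y = (243 - q_J)/2.
Substituting one into the other gives q_J = 111 and q_Y = 66.
Total output Q = 177, so price P = 456 - 177 = 279.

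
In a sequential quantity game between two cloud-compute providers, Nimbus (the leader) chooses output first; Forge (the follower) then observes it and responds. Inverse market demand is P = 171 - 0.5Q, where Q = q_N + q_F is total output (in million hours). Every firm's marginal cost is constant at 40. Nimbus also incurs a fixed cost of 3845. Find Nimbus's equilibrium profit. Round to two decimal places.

445.25

The follower Forge best-responds to any q_N: π_F = (171 - 0.5Q)q_F - 40q_F.
∂π_F/∂q_F = 131 - (1/2)q_N - q_F = 0 gives the reaction function q_F = (131 - (1/2)q_N).
The leader anticipates this reaction. Substituting into P = 171 - 0.5Q gives P = 211/2 - (1/4)q_N, so π_N = (211/2 - (1/4)q_N)q_N - 40q_N.
Maximising: ∂π_N/∂q_N = 131/2 - (1/2)q_N = 0, giving q_N = 131.
Then q_F = (131 - (1/2)·131) = 131/2.
Price P = 171 - (1/2)·(393/2) = 291/4.
Nimbus's profit: (291/4 - 40)·131 - 3845 = 1781/4.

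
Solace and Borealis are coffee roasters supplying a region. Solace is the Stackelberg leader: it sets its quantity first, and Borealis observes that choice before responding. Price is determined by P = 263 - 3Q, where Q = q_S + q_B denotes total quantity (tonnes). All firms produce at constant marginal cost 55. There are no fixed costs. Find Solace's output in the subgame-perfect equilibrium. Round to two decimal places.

Solve by backward induction. Given q_S, the follower Borealis maximises π_B = (263 - 3q_S - 3q_B)q_B - 55q_B.
Setting the follower's marginal profit to zero, 208 - 3q_S - 6q_B = 0, i.e. q_B = (208 - 3q_S)/6.
Solace substitutes q_B(q_S) into its own profit: π_S = q_S(263 - 3q_S - (208 - 3q_S)/2) - 55q_S = (159 - (3/2)q_S)q_S - 55q_S.
Leader FOC: 104 - 3q_S = 0, so q_S = 104/3.
Then q_B = (208 - 3·(104/3))/6 = 52/3.

34.67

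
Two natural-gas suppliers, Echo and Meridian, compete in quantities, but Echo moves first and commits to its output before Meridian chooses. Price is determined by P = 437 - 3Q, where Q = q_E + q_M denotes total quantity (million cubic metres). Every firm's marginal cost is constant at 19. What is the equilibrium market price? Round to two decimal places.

Solve by backward induction. Given q_E, the follower Meridian maximises π_M = (437 - 3q_E - 3q_M)q_M - 19q_M.
Setting the follower's marginal profit to zero, 418 - 3q_E - 6q_M = 0, i.e. q_M = (418 - 3q_E)/6.
Echo substitutes q_M(q_E) into its own profit: π_E = q_E(437 - 3q_E - (418 - 3q_E)/2) - 19q_E = (228 - (3/2)q_E)q_E - 19q_E.
The leader's first-order condition 209 - 3q_E = 0 yields q_E = 209/3.
Then q_M = (418 - 3·(209/3))/6 = 209/6.
Total output Q = 209/2, so price P = 437 - 3·(209/2) = 247/2.

123.50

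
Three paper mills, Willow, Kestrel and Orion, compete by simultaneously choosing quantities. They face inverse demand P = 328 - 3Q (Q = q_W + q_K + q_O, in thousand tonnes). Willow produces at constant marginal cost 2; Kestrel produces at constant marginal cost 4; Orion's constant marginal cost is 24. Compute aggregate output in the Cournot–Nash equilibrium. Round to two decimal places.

79.50

Willow's profit: π_W = (328 - 3Q)q_W - (2q_W). Setting ∂π_W/∂q_W = 0: 326 - 6q_W - 3(q_K + q_O) = 0.
Kestrel's profit: π_K = (328 - 3Q)q_K - (4q_K). Setting ∂π_K/∂q_K = 0: 324 - 6q_K - 3(q_W + q_O) = 0.
Orion's profit: π_O = (328 - 3Q)q_O - (24q_O). Setting ∂π_O/∂q_O = 0: 304 - 6q_O - 3(q_W + q_K) = 0.
Summing all 3 equations gives 954 − 12Q = 0, hence Q = 159/2.
Back-substituting: q_W = (326 − 477/2)/3 = 175/6, q_K = (324 − 477/2)/3 = 57/2, q_O = (304 − 477/2)/3 = 131/6.
Total output Q = 175/6 + 57/2 + 131/6 = 159/2.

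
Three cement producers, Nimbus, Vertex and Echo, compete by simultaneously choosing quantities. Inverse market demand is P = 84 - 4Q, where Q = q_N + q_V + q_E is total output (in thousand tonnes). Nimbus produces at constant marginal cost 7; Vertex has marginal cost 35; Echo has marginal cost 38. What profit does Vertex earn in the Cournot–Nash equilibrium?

9

Nimbus's profit: π_N = (84 - 4Q)q_N - (7q_N). Setting ∂π_N/∂q_N = 0: 77 - 8q_N - 4(q_V + q_E) = 0.
Vertex's first-order condition: 49 - 8q_V - 4(q_N + q_E) = 0.
Echo's first-order condition: 46 - 8q_E - 4(q_N + q_V) = 0.
Adding the 3 conditions: 172 − 8Q − 8Q = 0, i.e. Q = 43/4.
Back-substituting: q_N = (77 − 43)/4 = 17/2, q_V = (49 − 43)/4 = 3/2, q_E = (46 − 43)/4 = 3/4.
Price P = 84 - 4·(43/4) = 41.
Vertex's profit: (41 - 35)·(3/2) = 9.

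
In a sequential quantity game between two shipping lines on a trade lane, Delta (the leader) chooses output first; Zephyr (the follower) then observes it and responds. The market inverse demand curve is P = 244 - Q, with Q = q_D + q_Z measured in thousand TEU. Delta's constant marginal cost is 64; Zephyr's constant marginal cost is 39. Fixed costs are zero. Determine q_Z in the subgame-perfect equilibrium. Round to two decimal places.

63.75

Solve by backward induction. Given q_D, the follower Zephyr maximises π_Z = (244 - q_D - q_Z)q_Z - 39q_Z.
Follower FOC: 205 - q_D - 2q_Z = 0, so q_Z(q_D) = (205 - q_D)/2.
Delta substitutes q_Z(q_D) into its own profit: π_D = q_D(244 - q_D - (205 - q_D)/2) - 64q_D = (283/2 - (1/2)q_D)q_D - 64q_D.
Leader FOC: 155/2 - q_D = 0, so q_D = 155/2.
Then q_Z = (205 - 155/2)/2 = 255/4.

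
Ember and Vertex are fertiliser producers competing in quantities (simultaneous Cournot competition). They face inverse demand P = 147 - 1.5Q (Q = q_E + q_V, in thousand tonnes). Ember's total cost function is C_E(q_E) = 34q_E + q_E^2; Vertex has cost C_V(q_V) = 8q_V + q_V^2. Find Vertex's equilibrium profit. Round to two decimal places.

1333.90

Ember's profit: π_E = (147 - 1.5Q)q_E - (34q_E + q_E²). Setting ∂π_E/∂q_E = 0: 113 - 5q_E - (3/2)(q_V) = 0.
Vertex's profit: π_V = (147 - 1.5Q)q_V - (8q_V + q_V²). Setting ∂π_V/∂q_V = 0: 139 - 5q_V - (3/2)(q_E) = 0.
Rearranging gives the reaction functions q_E = (113 - (3/2)q_V)/5 and q_V = (139 - (3/2)q_E)/5.
Solving the pair: q_E = 1426/91, q_V = 23.0989.
Price P = 147 - (3/2)·(504/13) = 1155/13.
Vertex's profit: (1155/13)·23.0989 - 8·23.0989 - 23.0989² = 1333.8981.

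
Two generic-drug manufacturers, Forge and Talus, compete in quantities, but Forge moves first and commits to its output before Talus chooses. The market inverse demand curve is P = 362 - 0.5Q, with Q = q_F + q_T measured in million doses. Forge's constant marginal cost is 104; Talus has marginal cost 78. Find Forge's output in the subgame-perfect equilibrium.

The follower Talus best-responds to any q_F: π_T = (362 - 0.5Q)q_T - 78q_T.
Setting the follower's marginal profit to zero, 284 - (1/2)q_F - q_T = 0, i.e. q_T = (284 - (1/2)q_F).
Forge substitutes q_T(q_F) into its own profit: π_F = q_F(362 - (1/2)q_F - (284 - (1/2)q_F)/2) - 104q_F = (220 - (1/4)q_F)q_F - 104q_F.
The leader's first-order condition 116 - (1/2)q_F = 0 yields q_F = 232.
Then q_T = (284 - (1/2)·232) = 168.

232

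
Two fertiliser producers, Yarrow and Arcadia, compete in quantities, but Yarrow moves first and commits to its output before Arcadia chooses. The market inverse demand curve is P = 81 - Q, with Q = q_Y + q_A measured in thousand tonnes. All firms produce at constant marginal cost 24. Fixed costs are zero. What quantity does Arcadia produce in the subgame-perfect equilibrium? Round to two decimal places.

Solve by backward induction. Given q_Y, the follower Arcadia maximises π_A = (81 - q_Y - q_A)q_A - 24q_A.
Setting the follower's marginal profit to zero, 57 - q_Y - 2q_A = 0, i.e. q_A = (57 - q_Y)/2.
Yarrow substitutes q_A(q_Y) into its own profit: π_Y = q_Y(81 - q_Y - (57 - q_Y)/2) - 24q_Y = (105/2 - (1/2)q_Y)q_Y - 24q_Y.
The leader's first-order condition 57/2 - q_Y = 0 yields q_Y = 57/2.
Then q_A = (57 - 57/2)/2 = 57/4.

14.25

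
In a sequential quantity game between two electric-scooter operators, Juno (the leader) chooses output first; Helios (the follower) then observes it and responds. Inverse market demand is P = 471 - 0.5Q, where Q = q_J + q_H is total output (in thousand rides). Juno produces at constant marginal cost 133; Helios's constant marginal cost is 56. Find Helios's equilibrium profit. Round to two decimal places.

40470.13

Solve by backward induction. Given q_J, the follower Helios maximises π_H = (471 - (1/2)q_J - (1/2)q_H)q_H - 56q_H.
Follower FOC: 415 - (1/2)q_J - q_H = 0, so q_H(q_J) = (415 - (1/2)q_J).
The leader anticipates this reaction. Substituting into P = 471 - 0.5Q gives P = 527/2 - (1/4)q_J, so π_J = (527/2 - (1/4)q_J)q_J - 133q_J.
The leader's first-order condition 261/2 - (1/2)q_J = 0 yields q_J = 261.
Then q_H = (415 - (1/2)·261) = 569/2.
Price P = 471 - (1/2)·(1091/2) = 793/4.
Helios's profit: (793/4 - 56)·(569/2) = 40470.1250.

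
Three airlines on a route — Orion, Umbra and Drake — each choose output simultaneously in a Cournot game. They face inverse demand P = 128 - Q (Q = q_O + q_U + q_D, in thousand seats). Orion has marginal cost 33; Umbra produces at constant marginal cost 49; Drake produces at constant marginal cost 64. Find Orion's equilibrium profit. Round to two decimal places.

Orion's profit: π_O = (128 - Q)q_O - (33q_O). Setting ∂π_O/∂q_O = 0: 95 - 2q_O - (q_U + q_D) = 0.
Umbra's first-order condition: 79 - 2q_U - (q_O + q_D) = 0.
Drake's first-order condition: 64 - 2q_D - (q_O + q_U) = 0.
Adding the 3 conditions: 238 − 2Q − 2Q = 0, i.e. Q = 119/2.
Back-substituting: q_O = (95 − 119/2) = 71/2, q_U = (79 − 119/2) = 39/2, q_D = (64 − 119/2) = 9/2.
Price P = 128 - 119/2 = 137/2.
Orion's profit: (137/2 - 33)·(71/2) = 1260.2500.

1260.25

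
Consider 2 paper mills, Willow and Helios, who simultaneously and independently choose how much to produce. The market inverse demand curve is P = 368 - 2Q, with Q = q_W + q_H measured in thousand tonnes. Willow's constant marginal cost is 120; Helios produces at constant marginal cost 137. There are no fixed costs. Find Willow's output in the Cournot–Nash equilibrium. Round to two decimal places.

Willow's profit: π_W = (368 - 2Q)q_W - (120q_W). Setting ∂π_W/∂q_W = 0: 248 - 4q_W - 2(q_H) = 0.
Helios's profit: π_H = (368 - 2Q)q_H - (137q_H). Setting ∂π_H/∂q_H = 0: 231 - 4q_H - 2(q_W) = 0.
Rearranging gives the reaction functions q_W = (248 - 2q_H)/4 and q_H = (231 - 2q_W)/4.
Solving the pair: q_W = 265/6, q_H = 107/3.

44.17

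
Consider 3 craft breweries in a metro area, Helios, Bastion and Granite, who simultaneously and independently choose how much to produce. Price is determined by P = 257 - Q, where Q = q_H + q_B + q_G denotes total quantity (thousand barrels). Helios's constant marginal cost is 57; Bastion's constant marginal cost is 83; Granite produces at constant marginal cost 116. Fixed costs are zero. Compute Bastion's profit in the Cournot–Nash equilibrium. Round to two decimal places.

2047.56

Helios's profit: π_H = (257 - Q)q_H - (57q_H). Setting ∂π_H/∂q_H = 0: 200 - 2q_H - (q_B + q_G) = 0.
Bastion's profit: π_B = (257 - Q)q_B - (83q_B). Setting ∂π_B/∂q_B = 0: 174 - 2q_B - (q_H + q_G) = 0.
Granite's first-order condition: 141 - 2q_G - (q_H + q_B) = 0.
Adding the 3 conditions: 515 − 2Q − 2Q = 0, i.e. Q = 515/4.
Back-substituting: q_H = (200 − 515/4) = 285/4, q_B = (174 − 515/4) = 181/4, q_G = (141 − 515/4) = 49/4.
Price P = 257 - 515/4 = 513/4.
Bastion's profit: (513/4 - 83)·(181/4) = 2047.5625.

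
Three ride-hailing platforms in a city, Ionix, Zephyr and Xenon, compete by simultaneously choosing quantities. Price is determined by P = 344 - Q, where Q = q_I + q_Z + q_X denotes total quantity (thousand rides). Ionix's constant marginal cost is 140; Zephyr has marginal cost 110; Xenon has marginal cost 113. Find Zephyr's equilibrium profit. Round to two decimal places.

Ionix's profit: π_I = (344 - Q)q_I - (140q_I). Setting ∂π_I/∂q_I = 0: 204 - 2q_I - (q_Z + q_X) = 0.
Zephyr's profit: π_Z = (344 - Q)q_Z - (110q_Z). Setting ∂π_Z/∂q_Z = 0: 234 - 2q_Z - (q_I + q_X) = 0.
Xenon's profit: π_X = (344 - Q)q_X - (113q_X). Setting ∂π_X/∂q_X = 0: 231 - 2q_X - (q_I + q_Z) = 0.
Adding the 3 conditions: 669 − 2Q − 2Q = 0, i.e. Q = 669/4.
Back-substituting: q_I = (204 − 669/4) = 147/4, q_Z = (234 − 669/4) = 267/4, q_X = (231 − 669/4) = 255/4.
Price P = 344 - 669/4 = 707/4.
Zephyr's profit: (707/4 - 110)·(267/4) = 4455.5625.

4455.56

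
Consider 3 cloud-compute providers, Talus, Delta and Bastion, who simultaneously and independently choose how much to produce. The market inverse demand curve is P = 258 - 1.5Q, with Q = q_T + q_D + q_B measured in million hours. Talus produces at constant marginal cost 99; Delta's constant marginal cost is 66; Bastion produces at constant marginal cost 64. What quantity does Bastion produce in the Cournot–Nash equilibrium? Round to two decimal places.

38.50

Talus's profit: π_T = (258 - 1.5Q)q_T - (99q_T). Setting ∂π_T/∂q_T = 0: 159 - 3q_T - (3/2)(q_D + q_B) = 0.
Delta's first-order condition: 192 - 3q_D - (3/2)(q_T + q_B) = 0.
Bastion's first-order condition: 194 - 3q_B - (3/2)(q_T + q_D) = 0.
Adding the 3 first-order conditions: 545 − 6Q = 0, so Q = 545/6.
Back-substituting: q_T = (159 − 545/4)/(3/2) = 91/6, q_D = (192 − 545/4)/(3/2) = 223/6, q_B = (194 − 545/4)/(3/2) = 77/2.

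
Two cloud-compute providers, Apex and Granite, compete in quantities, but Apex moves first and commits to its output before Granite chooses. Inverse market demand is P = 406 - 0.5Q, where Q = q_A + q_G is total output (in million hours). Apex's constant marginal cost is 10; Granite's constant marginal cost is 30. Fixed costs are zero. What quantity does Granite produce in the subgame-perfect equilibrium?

168

The follower Granite best-responds to any q_A: π_G = (406 - 0.5Q)q_G - 30q_G.
∂π_G/∂q_G = 376 - (1/2)q_A - q_G = 0 gives the reaction function q_G = (376 - (1/2)q_A).
The leader anticipates this reaction. Substituting into P = 406 - 0.5Q gives P = 218 - (1/4)q_A, so π_A = (218 - (1/4)q_A)q_A - 10q_A.
Leader FOC: 208 - (1/2)q_A = 0, so q_A = 416.
Then q_G = (376 - (1/2)·416) = 168.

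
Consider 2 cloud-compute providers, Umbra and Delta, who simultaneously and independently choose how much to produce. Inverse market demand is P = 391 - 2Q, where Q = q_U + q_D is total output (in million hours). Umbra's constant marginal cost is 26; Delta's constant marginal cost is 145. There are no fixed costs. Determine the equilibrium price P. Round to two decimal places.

Umbra's profit: π_U = (391 - 2Q)q_U - (26q_U). Setting ∂π_U/∂q_U = 0: 365 - 4q_U - 2(q_D) = 0.
Delta's first-order condition: 246 - 4q_D - 2(q_U) = 0.
Best responses: q_U = (365 - 2q_D)/4, q_D = (246 - 2q_U)/4.
Solving the pair: q_U = 242/3, q_D = 127/6.
Total output Q = 611/6, so price P = 391 - 2·(611/6) = 562/3.

187.33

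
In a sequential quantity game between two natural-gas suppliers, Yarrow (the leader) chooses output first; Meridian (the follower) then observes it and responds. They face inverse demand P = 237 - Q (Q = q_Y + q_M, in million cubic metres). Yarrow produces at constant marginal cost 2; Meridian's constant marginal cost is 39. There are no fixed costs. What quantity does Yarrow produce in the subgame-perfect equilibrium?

The follower Meridian best-responds to any q_Y: π_M = (237 - Q)q_M - 39q_M.
Setting the follower's marginal profit to zero, 198 - q_Y - 2q_M = 0, i.e. q_M = (198 - q_Y)/2.
The leader anticipates this reaction. Substituting into P = 237 - Q gives P = 138 - (1/2)q_Y, so π_Y = (138 - (1/2)q_Y)q_Y - 2q_Y.
Leader FOC: 136 - q_Y = 0, so q_Y = 136.
Then q_M = (198 - 136)/2 = 31.

136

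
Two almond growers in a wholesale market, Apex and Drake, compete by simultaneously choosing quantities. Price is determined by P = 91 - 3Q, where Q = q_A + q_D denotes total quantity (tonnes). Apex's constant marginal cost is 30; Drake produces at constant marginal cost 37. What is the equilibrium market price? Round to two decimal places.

Apex's profit: π_A = (91 - 3Q)q_A - (30q_A). Setting ∂π_A/∂q_A = 0: 61 - 6q_A - 3(q_D) = 0.
Drake's first-order condition: 54 - 6q_D - 3(q_A) = 0.
So q_A = (61 - 3q_D)/6 and q_D = (54 - 3q_A)/6.
Substituting one into the other gives q_A = 68/9 and q_D = 47/9.
Total output Q = 115/9, so price P = 91 - 3·(115/9) = 158/3.

52.67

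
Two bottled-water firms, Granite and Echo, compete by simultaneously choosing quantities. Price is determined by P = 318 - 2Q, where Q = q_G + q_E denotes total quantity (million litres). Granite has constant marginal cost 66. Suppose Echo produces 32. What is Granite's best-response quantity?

47

With the rival's output fixed at 32, Granite's profit is π_G = (318 - 2·32 - 2q_G)q_G - (66q_G) = (254 - 2q_G)q_G - (66q_G).
∂π_G/∂q_G = 188 - 4q_G = 0, so q_G = 47.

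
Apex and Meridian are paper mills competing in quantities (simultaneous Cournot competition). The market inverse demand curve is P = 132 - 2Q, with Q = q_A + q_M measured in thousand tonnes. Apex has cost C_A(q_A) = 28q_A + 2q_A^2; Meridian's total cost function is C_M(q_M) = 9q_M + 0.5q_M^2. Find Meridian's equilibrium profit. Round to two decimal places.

1161.60

Apex's profit: π_A = (132 - 2Q)q_A - (28q_A + 2q_A²). Setting ∂π_A/∂q_A = 0: 104 - 8q_A - 2(q_M) = 0.
Meridian's first-order condition: 123 - 5q_M - 2(q_A) = 0.
Best responses: q_A = (104 - 2q_M)/8, q_M = (123 - 2q_A)/5.
Substituting one into the other gives q_A = 137/18 and q_M = 194/9.
Price P = 132 - 2·(175/6) = 221/3.
Meridian's profit: (221/3)·(194/9) - 9·(194/9) - (1/2)(194/9)² = 1161.6049.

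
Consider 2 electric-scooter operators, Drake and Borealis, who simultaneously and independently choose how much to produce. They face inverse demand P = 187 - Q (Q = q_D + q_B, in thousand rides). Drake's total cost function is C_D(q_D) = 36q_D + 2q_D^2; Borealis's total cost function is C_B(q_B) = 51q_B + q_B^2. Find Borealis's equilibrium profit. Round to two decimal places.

Drake's profit: π_D = (187 - Q)q_D - (36q_D + 2q_D²). Setting ∂π_D/∂q_D = 0: 151 - 6q_D - (q_B) = 0.
Borealis's first-order condition: 136 - 4q_B - (q_D) = 0.
Best responses: q_D = (151 - q_B)/6, q_B = (136 - q_D)/4.
Substituting one into the other gives q_D = 468/23 and q_B = 665/23.
Price P = 187 - 1133/23 = 137.7391.
Borealis's profit: 137.7391·(665/23) - 51·(665/23) - (665/23)² = 1671.9282.

1671.93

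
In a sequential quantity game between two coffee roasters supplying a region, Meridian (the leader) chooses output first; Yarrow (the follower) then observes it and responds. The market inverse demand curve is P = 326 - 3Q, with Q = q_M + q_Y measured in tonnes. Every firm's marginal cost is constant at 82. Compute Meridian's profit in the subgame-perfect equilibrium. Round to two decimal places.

2480.67

Solve by backward induction. Given q_M, the follower Yarrow maximises π_Y = (326 - 3q_M - 3q_Y)q_Y - 82q_Y.
Setting the follower's marginal profit to zero, 244 - 3q_M - 6q_Y = 0, i.e. q_Y = (244 - 3q_M)/6.
The leader anticipates this reaction. Substituting into P = 326 - 3Q gives P = 204 - (3/2)q_M, so π_M = (204 - (3/2)q_M)q_M - 82q_M.
Maximising: ∂π_M/∂q_M = 122 - 3q_M = 0, giving q_M = 122/3.
Then q_Y = (244 - 3·(122/3))/6 = 61/3.
Price P = 326 - 3·61 = 143.
Meridian's profit: (143 - 82)·(122/3) = 2480.6667.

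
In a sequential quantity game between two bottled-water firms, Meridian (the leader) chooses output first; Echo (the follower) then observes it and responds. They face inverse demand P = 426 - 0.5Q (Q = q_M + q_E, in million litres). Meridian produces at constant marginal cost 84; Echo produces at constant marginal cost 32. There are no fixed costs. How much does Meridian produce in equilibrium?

290

The follower Echo best-responds to any q_M: π_E = (426 - 0.5Q)q_E - 32q_E.
Setting the follower's marginal profit to zero, 394 - (1/2)q_M - q_E = 0, i.e. q_E = (394 - (1/2)q_M).
The leader anticipates this reaction. Substituting into P = 426 - 0.5Q gives P = 229 - (1/4)q_M, so π_M = (229 - (1/4)q_M)q_M - 84q_M.
Maximising: ∂π_M/∂q_M = 145 - (1/2)q_M = 0, giving q_M = 290.
Then q_E = (394 - (1/2)·290) = 249.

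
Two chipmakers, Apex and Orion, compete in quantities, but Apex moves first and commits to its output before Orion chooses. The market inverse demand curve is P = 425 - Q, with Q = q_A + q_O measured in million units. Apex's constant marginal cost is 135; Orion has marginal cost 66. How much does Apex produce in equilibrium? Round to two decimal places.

The follower Orion best-responds to any q_A: π_O = (425 - Q)q_O - 66q_O.
Setting the follower's marginal profit to zero, 359 - q_A - 2q_O = 0, i.e. q_O = (359 - q_A)/2.
Apex substitutes q_O(q_A) into its own profit: π_A = q_A(425 - q_A - (359 - q_A)/2) - 135q_A = (491/2 - (1/2)q_A)q_A - 135q_A.
Leader FOC: 221/2 - q_A = 0, so q_A = 221/2.
Then q_O = (359 - 221/2)/2 = 497/4.

110.50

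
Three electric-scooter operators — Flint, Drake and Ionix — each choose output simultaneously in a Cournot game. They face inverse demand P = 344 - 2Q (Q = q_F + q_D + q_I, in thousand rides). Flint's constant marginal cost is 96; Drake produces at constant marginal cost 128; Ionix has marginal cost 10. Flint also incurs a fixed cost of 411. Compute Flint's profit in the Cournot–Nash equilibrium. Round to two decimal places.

765.13

Flint's profit: π_F = (344 - 2Q)q_F - (96q_F). Setting ∂π_F/∂q_F = 0: 248 - 4q_F - 2(q_D + q_I) = 0.
Drake's first-order condition: 216 - 4q_D - 2(q_F + q_I) = 0.
Ionix's first-order condition: 334 - 4q_I - 2(q_F + q_D) = 0.
Adding the 3 conditions: 798 − 4Q − 4Q = 0, i.e. Q = 399/4.
Back-substituting: q_F = (248 − 399/2)/2 = 97/4, q_D = (216 − 399/2)/2 = 33/4, q_I = (334 − 399/2)/2 = 269/4.
Price P = 344 - 2·(399/4) = 289/2.
Flint's profit: (289/2 - 96)·(97/4) - 411 = 765.1250.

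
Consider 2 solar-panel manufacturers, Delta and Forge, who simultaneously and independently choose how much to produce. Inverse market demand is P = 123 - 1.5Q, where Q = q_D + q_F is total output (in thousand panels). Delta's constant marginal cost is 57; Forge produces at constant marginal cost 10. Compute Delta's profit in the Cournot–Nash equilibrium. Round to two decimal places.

26.74

Delta's profit: π_D = (123 - 1.5Q)q_D - (57q_D). Setting ∂π_D/∂q_D = 0: 66 - 3q_D - (3/2)(q_F) = 0.
Forge's first-order condition: 113 - 3q_F - (3/2)(q_D) = 0.
So q_D = (66 - (3/2)q_F)/3 and q_F = (113 - (3/2)q_D)/3.
Solving the pair: q_D = 38/9, q_F = 320/9.
Price P = 123 - (3/2)·(358/9) = 190/3.
Delta's profit: (190/3 - 57)·(38/9) = 722/27.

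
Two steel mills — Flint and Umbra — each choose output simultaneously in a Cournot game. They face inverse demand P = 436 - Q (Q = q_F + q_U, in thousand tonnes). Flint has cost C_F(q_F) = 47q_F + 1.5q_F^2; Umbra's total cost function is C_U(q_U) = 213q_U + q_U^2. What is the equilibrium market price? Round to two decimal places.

327.63

Flint's profit: π_F = (436 - Q)q_F - (47q_F + (3/2)q_F²). Setting ∂π_F/∂q_F = 0: 389 - 5q_F - (q_U) = 0.
Umbra's profit: π_U = (436 - Q)q_U - (213q_U + q_U²). Setting ∂π_U/∂q_U = 0: 223 - 4q_U - (q_F) = 0.
So q_F = (389 - q_U)/5 and q_U = (223 - q_F)/4.
Substituting one into the other gives q_F = 1333/19 and q_U = 726/19.
Total output Q = 108.3684, so price P = 436 - 108.3684 = 327.6316.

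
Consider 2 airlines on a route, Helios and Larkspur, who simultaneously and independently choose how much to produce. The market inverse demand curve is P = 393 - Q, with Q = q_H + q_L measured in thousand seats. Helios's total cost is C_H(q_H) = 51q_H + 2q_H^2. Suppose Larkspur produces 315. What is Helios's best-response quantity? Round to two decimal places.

With the rival's output fixed at 315, Helios's profit is π_H = (393 - 315 - q_H)q_H - (51q_H + 2q_H²) = (78 - q_H)q_H - (51q_H + 2q_H²).
∂π_H/∂q_H = 27 - 6q_H = 0, so q_H = 9/2.

4.50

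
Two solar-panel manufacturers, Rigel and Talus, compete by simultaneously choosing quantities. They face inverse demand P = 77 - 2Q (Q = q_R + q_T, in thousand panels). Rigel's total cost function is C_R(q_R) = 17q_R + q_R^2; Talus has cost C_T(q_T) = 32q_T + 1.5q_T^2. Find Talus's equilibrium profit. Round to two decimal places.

Rigel's profit: π_R = (77 - 2Q)q_R - (17q_R + q_R²). Setting ∂π_R/∂q_R = 0: 60 - 6q_R - 2(q_T) = 0.
Talus's first-order condition: 45 - 7q_T - 2(q_R) = 0.
Rearranging gives the reaction functions q_R = (60 - 2q_T)/6 and q_T = (45 - 2q_R)/7.
Solving the pair: q_R = 165/19, q_T = 75/19.
Price P = 77 - 2·(240/19) = 983/19.
Talus's profit: (983/19)·(75/19) - 32·(75/19) - (3/2)(75/19)² = 54.5360.

54.54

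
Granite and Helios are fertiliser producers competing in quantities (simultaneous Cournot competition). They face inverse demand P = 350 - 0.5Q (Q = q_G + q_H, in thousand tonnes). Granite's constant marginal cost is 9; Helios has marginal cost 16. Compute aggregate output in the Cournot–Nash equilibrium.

450

Granite's profit: π_G = (350 - 0.5Q)q_G - (9q_G). Setting ∂π_G/∂q_G = 0: 341 - q_G - (1/2)(q_H) = 0.
Helios's first-order condition: 334 - q_H - (1/2)(q_G) = 0.
So q_G = (341 - (1/2)q_H) and q_H = (334 - (1/2)q_G).
Solving the pair: q_G = 232, q_H = 218.
Total output Q = 232 + 218 = 450.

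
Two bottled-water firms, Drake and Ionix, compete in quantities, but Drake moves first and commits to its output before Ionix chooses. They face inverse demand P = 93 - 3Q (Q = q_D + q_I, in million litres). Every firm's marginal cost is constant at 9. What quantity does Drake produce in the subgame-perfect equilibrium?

Solve by backward induction. Given q_D, the follower Ionix maximises π_I = (93 - 3q_D - 3q_I)q_I - 9q_I.
Follower FOC: 84 - 3q_D - 6q_I = 0, so q_I(q_D) = (84 - 3q_D)/6.
The leader anticipates this reaction. Substituting into P = 93 - 3Q gives P = 51 - (3/2)q_D, so π_D = (51 - (3/2)q_D)q_D - 9q_D.
The leader's first-order condition 42 - 3q_D = 0 yields q_D = 14.
Then q_I = (84 - 3·14)/6 = 7.

14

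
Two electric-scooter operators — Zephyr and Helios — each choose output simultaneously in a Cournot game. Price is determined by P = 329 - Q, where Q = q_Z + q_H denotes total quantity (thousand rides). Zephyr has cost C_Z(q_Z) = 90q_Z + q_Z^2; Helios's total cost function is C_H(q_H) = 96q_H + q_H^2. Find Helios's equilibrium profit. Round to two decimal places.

Zephyr's profit: π_Z = (329 - Q)q_Z - (90q_Z + q_Z²). Setting ∂π_Z/∂q_Z = 0: 239 - 4q_Z - (q_H) = 0.
Helios's profit: π_H = (329 - Q)q_H - (96q_H + q_H²). Setting ∂π_H/∂q_H = 0: 233 - 4q_H - (q_Z) = 0.
So q_Z = (239 - q_H)/4 and q_H = (233 - q_Z)/4.
Substituting one into the other gives q_Z = 241/5 and q_H = 231/5.
Price P = 329 - 472/5 = 1173/5.
Helios's profit: (1173/5)·(231/5) - 96·(231/5) - (231/5)² = 4268.8800.

4268.88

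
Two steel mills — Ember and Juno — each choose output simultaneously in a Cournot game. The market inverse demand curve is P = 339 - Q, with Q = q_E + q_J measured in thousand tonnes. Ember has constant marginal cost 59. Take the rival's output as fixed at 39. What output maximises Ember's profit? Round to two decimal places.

With the rival's output fixed at 39, Ember's profit is π_E = (339 - 39 - q_E)q_E - (59q_E) = (300 - q_E)q_E - (59q_E).
∂π_E/∂q_E = 241 - 2q_E = 0, so q_E = 241/2.

120.50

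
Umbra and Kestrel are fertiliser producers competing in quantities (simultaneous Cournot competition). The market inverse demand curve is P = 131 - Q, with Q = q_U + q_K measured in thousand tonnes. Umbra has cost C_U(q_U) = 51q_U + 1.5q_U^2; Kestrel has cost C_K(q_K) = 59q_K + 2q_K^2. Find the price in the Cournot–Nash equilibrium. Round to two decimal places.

107.28

Umbra's profit: π_U = (131 - Q)q_U - (51q_U + (3/2)q_U²). Setting ∂π_U/∂q_U = 0: 80 - 5q_U - (q_K) = 0.
Kestrel's first-order condition: 72 - 6q_K - (q_U) = 0.
Best responses: q_U = (80 - q_K)/5, q_K = (72 - q_U)/6.
Solving the pair: q_U = 408/29, q_K = 280/29.
Total output Q = 688/29, so price P = 131 - 688/29 = 107.2759.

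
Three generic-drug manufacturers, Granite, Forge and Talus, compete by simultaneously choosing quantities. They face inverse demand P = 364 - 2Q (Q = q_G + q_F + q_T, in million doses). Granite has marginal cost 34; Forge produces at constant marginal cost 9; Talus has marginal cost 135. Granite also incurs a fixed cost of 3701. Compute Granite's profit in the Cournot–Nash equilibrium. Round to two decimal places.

1450.13

Granite's profit: π_G = (364 - 2Q)q_G - (34q_G). Setting ∂π_G/∂q_G = 0: 330 - 4q_G - 2(q_F + q_T) = 0.
Forge's first-order condition: 355 - 4q_F - 2(q_G + q_T) = 0.
Talus's profit: π_T = (364 - 2Q)q_T - (135q_T). Setting ∂π_T/∂q_T = 0: 229 - 4q_T - 2(q_G + q_F) = 0.
Adding the 3 conditions: 914 − 4Q − 4Q = 0, i.e. Q = 457/4.
Back-substituting: q_G = (330 − 457/2)/2 = 203/4, q_F = (355 − 457/2)/2 = 253/4, q_T = (229 − 457/2)/2 = 1/4.
Price P = 364 - 2·(457/4) = 271/2.
Granite's profit: (271/2 - 34)·(203/4) - 3701 = 1450.1250.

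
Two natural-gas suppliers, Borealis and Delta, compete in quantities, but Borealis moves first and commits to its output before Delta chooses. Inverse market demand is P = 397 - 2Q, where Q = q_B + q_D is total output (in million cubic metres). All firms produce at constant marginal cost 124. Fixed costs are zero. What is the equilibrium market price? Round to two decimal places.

Solve by backward induction. Given q_B, the follower Delta maximises π_D = (397 - 2q_B - 2q_D)q_D - 124q_D.
Setting the follower's marginal profit to zero, 273 - 2q_B - 4q_D = 0, i.e. q_D = (273 - 2q_B)/4.
The leader anticipates this reaction. Substituting into P = 397 - 2Q gives P = 521/2 - q_B, so π_B = (521/2 - q_B)q_B - 124q_B.
Leader FOC: 273/2 - 2q_B = 0, so q_B = 273/4.
Then q_D = (273 - 2·(273/4))/4 = 273/8.
Total output Q = 819/8, so price P = 397 - 2·(819/8) = 769/4.

192.25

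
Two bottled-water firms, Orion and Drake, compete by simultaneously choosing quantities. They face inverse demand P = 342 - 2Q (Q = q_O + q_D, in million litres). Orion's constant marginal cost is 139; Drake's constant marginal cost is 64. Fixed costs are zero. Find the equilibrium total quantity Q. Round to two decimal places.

80.17

Orion's profit: π_O = (342 - 2Q)q_O - (139q_O). Setting ∂π_O/∂q_O = 0: 203 - 4q_O - 2(q_D) = 0.
Drake's first-order condition: 278 - 4q_D - 2(q_O) = 0.
So q_O = (203 - 2q_D)/4 and q_D = (278 - 2q_O)/4.
Substituting one into the other gives q_O = 64/3 and q_D = 353/6.
Total output Q = 64/3 + 353/6 = 481/6.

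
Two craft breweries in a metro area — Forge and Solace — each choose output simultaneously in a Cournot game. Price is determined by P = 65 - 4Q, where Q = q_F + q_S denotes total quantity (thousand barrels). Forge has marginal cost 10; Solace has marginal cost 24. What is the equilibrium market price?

Forge's profit: π_F = (65 - 4Q)q_F - (10q_F). Setting ∂π_F/∂q_F = 0: 55 - 8q_F - 4(q_S) = 0.
Solace's first-order condition: 41 - 8q_S - 4(q_F) = 0.
So q_F = (55 - 4q_S)/8 and q_S = (41 - 4q_F)/8.
Solving the pair: q_F = 23/4, q_S = 9/4.
Total output Q = 8, so price P = 65 - 4·8 = 33.

33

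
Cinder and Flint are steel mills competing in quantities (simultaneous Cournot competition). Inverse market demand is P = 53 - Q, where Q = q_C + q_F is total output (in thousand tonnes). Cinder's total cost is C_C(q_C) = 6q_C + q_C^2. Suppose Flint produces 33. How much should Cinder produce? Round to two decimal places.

3.50

With the rival's output fixed at 33, Cinder's profit is π_C = (53 - 33 - q_C)q_C - (6q_C + q_C²) = (20 - q_C)q_C - (6q_C + q_C²).
∂π_C/∂q_C = 14 - 4q_C = 0, so q_C = 7/2.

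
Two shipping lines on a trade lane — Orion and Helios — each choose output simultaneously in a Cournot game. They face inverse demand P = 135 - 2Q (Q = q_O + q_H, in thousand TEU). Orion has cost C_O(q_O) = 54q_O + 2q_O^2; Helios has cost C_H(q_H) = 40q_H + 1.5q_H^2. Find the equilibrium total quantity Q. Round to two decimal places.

18.75

Orion's profit: π_O = (135 - 2Q)q_O - (54q_O + 2q_O²). Setting ∂π_O/∂q_O = 0: 81 - 8q_O - 2(q_H) = 0.
Helios's first-order condition: 95 - 7q_H - 2(q_O) = 0.
Rearranging gives the reaction functions q_O = (81 - 2q_H)/8 and q_H = (95 - 2q_O)/7.
Substituting one into the other gives q_O = 29/4 and q_H = 23/2.
Total output Q = 29/4 + 23/2 = 75/4.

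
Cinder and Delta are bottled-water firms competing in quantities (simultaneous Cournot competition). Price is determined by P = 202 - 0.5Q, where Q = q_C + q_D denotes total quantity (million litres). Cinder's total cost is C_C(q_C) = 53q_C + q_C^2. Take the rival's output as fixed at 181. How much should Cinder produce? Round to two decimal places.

19.50

With the rival's output fixed at 181, Cinder's profit is π_C = (202 - (1/2)·181 - (1/2)q_C)q_C - (53q_C + q_C²) = (223/2 - (1/2)q_C)q_C - (53q_C + q_C²).
∂π_C/∂q_C = 117/2 - 3q_C = 0, so q_C = 39/2.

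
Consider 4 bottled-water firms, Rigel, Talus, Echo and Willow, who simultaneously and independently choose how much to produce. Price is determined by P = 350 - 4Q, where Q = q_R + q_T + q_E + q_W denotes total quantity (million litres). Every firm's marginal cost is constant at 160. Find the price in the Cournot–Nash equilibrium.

Each firm earns π_i = (350 - 4Q)q_i - 160q_i.
First-order condition (treating rivals' output as given): 190 - 8q_i - 4·Σ_{j≠i} q_j = 0.
By symmetry each firm produces the same amount; substituting Σ_{j≠i} q_j = 3q_i yields q_i = 190/20 = 19/2.
Total output Q = 38, so price P = 350 - 4·38 = 198.

198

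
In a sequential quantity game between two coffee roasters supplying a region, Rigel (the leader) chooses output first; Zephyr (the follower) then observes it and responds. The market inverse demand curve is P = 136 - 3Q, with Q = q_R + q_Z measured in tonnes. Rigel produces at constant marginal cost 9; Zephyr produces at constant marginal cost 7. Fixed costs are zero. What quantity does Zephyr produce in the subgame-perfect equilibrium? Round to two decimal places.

11.08

The follower Zephyr best-responds to any q_R: π_Z = (136 - 3Q)q_Z - 7q_Z.
Follower FOC: 129 - 3q_R - 6q_Z = 0, so q_Z(q_R) = (129 - 3q_R)/6.
Rigel substitutes q_Z(q_R) into its own profit: π_R = q_R(136 - 3q_R - (129 - 3q_R)/2) - 9q_R = (143/2 - (3/2)q_R)q_R - 9q_R.
Leader FOC: 125/2 - 3q_R = 0, so q_R = 125/6.
Then q_Z = (129 - 3·(125/6))/6 = 133/12.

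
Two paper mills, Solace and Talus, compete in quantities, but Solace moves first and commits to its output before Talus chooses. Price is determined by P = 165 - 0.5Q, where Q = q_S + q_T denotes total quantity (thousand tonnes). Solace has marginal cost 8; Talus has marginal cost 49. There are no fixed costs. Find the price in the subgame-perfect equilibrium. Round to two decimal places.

57.50

Solve by backward induction. Given q_S, the follower Talus maximises π_T = (165 - (1/2)q_S - (1/2)q_T)q_T - 49q_T.
Setting the follower's marginal profit to zero, 116 - (1/2)q_S - q_T = 0, i.e. q_T = (116 - (1/2)q_S).
Solace substitutes q_T(q_S) into its own profit: π_S = q_S(165 - (1/2)q_S - (116 - (1/2)q_S)/2) - 8q_S = (107 - (1/4)q_S)q_S - 8q_S.
The leader's first-order condition 99 - (1/2)q_S = 0 yields q_S = 198.
Then q_T = (116 - (1/2)·198) = 17.
Total output Q = 215, so price P = 165 - (1/2)·215 = 115/2.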